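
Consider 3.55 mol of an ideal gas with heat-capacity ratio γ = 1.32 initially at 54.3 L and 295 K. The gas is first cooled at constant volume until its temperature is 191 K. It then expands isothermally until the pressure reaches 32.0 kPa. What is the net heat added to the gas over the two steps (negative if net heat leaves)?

-2960 J

P₁ = nRT₁/V₁ = 3.55×8.314×295/54.3 = 160 kPa.
Step 1 — Isochoric: V stays 54.3 L; P/T = const ⇒ T₂ = 191 K, P₂ = 104 kPa.
W = 0 (no volume change).
ΔU = nCvΔT = 3.55×26.0×(191−295) = -9590 J.
Q = ΔU = -9590 J.
State after step 1: P = 104 kPa, V = 54.3 L, T = 191 K.
Step 2 — Isothermal: T stays 191 K; PV = const ⇒ V₂ = 176 L, P₂ = 32.0 kPa.
ΔU = 0 (ideal gas, T constant).
W = nRT ln(V₂/V₁) = 3.55×8.314×191×ln(3.24) = 6630 J.
Q = ΔU + W = 6630 J.
Net over both steps: W = 6630 J, Q = -2960 J, ΔU = -9590 J.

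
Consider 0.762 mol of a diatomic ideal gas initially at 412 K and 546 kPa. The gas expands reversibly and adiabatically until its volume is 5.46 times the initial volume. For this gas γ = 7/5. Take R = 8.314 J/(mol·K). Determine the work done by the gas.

3220 J

V₁ = nRT₁/P₁ = 0.762×8.314×412/546 = 4.78 L.
Adiabatic: TV^(γ−1) = const ⇒ T₂ = 412×(0.183)^0.400 = 209 K; PV^γ = const ⇒ P₂ = 50.7 kPa.
ΔU = nCvΔT = 0.762×20.8×(209−412) = -3220 J.
Q = 0 for an adiabatic process, so W = −ΔU = 3220 J.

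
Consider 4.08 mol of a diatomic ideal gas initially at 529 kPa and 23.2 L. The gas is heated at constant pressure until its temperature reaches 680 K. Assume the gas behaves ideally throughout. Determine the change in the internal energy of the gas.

27000 J

T₁ = P₁V₁/(nR) = 529×23.2/(4.08×8.314) = 362 K.
Isobaric: P stays 529 kPa; V/T = const ⇒ T₂ = 680 K, V₂ = 43.6 L.
For an ideal gas ΔU = nCvΔT with Cv = (5/2)R = 20.8 J/(mol·K).
ΔU = 4.08×20.8×(680−362) = 27000 J.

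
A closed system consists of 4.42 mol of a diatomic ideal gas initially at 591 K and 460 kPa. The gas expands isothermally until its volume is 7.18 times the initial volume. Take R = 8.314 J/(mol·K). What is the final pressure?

64.1 kPa

V₁ = nRT₁/P₁ = 4.42×8.314×591/460 = 47.2 L.
Isothermal: T stays 591 K; PV = const ⇒ V₂ = 339 L, P₂ = 64.1 kPa.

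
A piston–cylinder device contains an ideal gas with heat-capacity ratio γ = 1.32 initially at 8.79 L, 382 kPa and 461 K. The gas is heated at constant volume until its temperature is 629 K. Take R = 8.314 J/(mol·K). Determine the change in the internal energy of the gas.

3820 J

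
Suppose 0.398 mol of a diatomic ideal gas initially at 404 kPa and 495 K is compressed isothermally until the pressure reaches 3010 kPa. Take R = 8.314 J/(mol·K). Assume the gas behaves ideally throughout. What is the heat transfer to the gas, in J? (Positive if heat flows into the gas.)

V₁ = nRT₁/P₁ = 0.398×8.314×495/404 = 4.05 L.
Isothermal: T stays 495 K; PV = const ⇒ V₂ = 0.544 L, P₂ = 3010 kPa.
ΔU = 0 (ideal gas, T constant).
W = nRT ln(V₂/V₁) = 0.398×8.314×495×ln(0.134) = -3290 J.
Q = ΔU + W = -3290 J.

-3290 J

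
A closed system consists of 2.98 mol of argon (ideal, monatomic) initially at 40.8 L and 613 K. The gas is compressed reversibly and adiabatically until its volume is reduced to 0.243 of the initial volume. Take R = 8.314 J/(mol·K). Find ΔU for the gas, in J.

P₁ = nRT₁/V₁ = 2.98×8.314×613/40.8 = 372 kPa.
Adiabatic: TV^(γ−1) = const ⇒ T₂ = 613×(4.12)^0.667 = 1570 K; PV^γ = const ⇒ P₂ = 3930 kPa.
For an ideal gas ΔU = nCvΔT with Cv = (3/2)R = 12.5 J/(mol·K).
ΔU = 2.98×12.5×(1570−613) = 35700 J.

35700 J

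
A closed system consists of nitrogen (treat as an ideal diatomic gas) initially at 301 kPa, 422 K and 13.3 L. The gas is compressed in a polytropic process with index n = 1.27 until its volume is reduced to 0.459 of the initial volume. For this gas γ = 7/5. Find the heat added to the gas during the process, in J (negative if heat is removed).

n = P₁V₁/(RT₁) = 301×13.3/(8.314×422) = 1.14 mol.
Polytropic n=1.27: T₂ = T₁(V₁/V₂)^(n−1) = 422×(2.18)^0.27 = 521 K; P₂ = P₁(V₁/V₂)^n = 809 kPa.
W = (P₁V₁−P₂V₂)/(n−1) = (301×13.3−809×6.10)/0.27 = -3470 J.
ΔU = nCvΔT = 1.14×20.8×(521−422) = 2340 J.
Q = ΔU + W = -1130 J.

-1130 J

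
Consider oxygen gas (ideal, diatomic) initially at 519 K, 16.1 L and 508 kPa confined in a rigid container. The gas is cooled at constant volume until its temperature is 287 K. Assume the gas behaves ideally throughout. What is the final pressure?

281 kPa

Isochoric: V stays 16.1 L; P/T = const ⇒ T₂ = 287 K, P₂ = 281 kPa.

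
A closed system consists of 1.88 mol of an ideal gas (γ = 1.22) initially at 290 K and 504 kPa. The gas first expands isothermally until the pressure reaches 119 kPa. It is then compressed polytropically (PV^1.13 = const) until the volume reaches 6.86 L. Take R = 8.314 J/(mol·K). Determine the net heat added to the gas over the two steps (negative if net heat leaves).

2980 J

V₁ = nRT₁/P₁ = 1.88×8.314×290/504 = 8.99 L.
Step 1 — Isothermal: T stays 290 K; PV = const ⇒ V₂ = 38.1 L, P₂ = 119 kPa.
ΔU = 0 (ideal gas, T constant).
W = nRT ln(V₂/V₁) = 1.88×8.314×290×ln(4.24) = 6540 J.
Q = ΔU + W = 6540 J.
State after step 1: P = 119 kPa, V = 38.1 L, T = 290 K.
Step 2 — Polytropic n=1.13: T₂ = T₁(V₁/V₂)^(n−1) = 290×(5.55)^0.13 = 362 K; P₂ = P₁(V₁/V₂)^n = 826 kPa.
W = (P₁V₁−P₂V₂)/(n−1) = (119×38.1−826×6.86)/0.13 = -8700 J.
ΔU = nCvΔT = 1.88×37.8×(362−290) = 5140 J.
Q = ΔU + W = -3560 J.
Net over both steps: W = -2160 J, Q = 2980 J, ΔU = 5140 J.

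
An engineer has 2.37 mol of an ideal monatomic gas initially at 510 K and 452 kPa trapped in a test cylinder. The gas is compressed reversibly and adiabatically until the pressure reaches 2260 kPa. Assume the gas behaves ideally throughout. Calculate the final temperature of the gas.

971 K

V₁ = nRT₁/P₁ = 2.37×8.314×510/452 = 22.2 L.
Adiabatic: T₂/T₁ = (P₂/P₁)^((γ−1)/γ) ⇒ T₂ = 510×(5.00)^0.400 = 971 K; V₂ = 8.46 L.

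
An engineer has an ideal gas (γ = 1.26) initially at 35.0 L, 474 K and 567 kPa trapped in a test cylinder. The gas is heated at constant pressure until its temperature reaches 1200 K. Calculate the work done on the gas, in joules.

n = P₁V₁/(RT₁) = 567×35.0/(8.314×474) = 5.04 mol.
Isobaric: P stays 567 kPa; V/T = const ⇒ T₂ = 1200 K, V₂ = 88.6 L.
W = PΔV = 567×(88.6−35.0) kPa·L = 30400 J.
Work done on the gas = −W_by = -30400 J.

-30400 J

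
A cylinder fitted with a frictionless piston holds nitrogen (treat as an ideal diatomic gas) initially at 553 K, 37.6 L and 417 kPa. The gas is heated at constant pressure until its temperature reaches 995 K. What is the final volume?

Isobaric: P stays 417 kPa; V/T = const ⇒ T₂ = 995 K, V₂ = 67.7 L.

67.7 L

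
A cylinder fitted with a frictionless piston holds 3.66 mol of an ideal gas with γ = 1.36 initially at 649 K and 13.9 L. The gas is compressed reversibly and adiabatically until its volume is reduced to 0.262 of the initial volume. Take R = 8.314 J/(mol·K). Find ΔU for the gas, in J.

34000 J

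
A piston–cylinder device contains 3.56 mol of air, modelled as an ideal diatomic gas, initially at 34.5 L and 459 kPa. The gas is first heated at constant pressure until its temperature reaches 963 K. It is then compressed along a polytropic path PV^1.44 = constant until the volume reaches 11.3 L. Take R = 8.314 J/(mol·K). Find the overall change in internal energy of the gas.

T₁ = P₁V₁/(nR) = 459×34.5/(3.56×8.314) = 535 K.
Step 1 — Isobaric: P stays 459 kPa; V/T = const ⇒ T₂ = 963 K, V₂ = 62.1 L.
W = PΔV = 459×(62.1−34.5) kPa·L = 12700 J.
ΔU = nCvΔT = 3.56×20.8×(963−535) = 31700 J.
Q = ΔU + W = nCpΔT = 44300 J.
State after step 1: P = 459 kPa, V = 62.1 L, T = 963 K.
Step 2 — Polytropic n=1.44: T₂ = T₁(V₁/V₂)^(n−1) = 963×(5.50)^0.44 = 2040 K; P₂ = P₁(V₁/V₂)^n = 5340 kPa.
W = (P₁V₁−P₂V₂)/(n−1) = (459×62.1−5340×11.3)/0.44 = -72300 J.
ΔU = nCvΔT = 3.56×20.8×(2040−963) = 79600 J.
Q = ΔU + W = 7230 J.
Net over both steps: W = -59700 J, Q = 51600 J, ΔU = 111000 J.

111000 J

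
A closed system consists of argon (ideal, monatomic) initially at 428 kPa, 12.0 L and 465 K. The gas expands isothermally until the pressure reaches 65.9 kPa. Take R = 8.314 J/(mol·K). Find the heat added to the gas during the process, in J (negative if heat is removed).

n = P₁V₁/(RT₁) = 428×12.0/(8.314×465) = 1.33 mol.
Isothermal: T stays 465 K; PV = const ⇒ V₂ = 77.9 L, P₂ = 65.9 kPa.
ΔU = 0 (ideal gas, T constant).
W = nRT ln(V₂/V₁) = 1.33×8.314×465×ln(6.49) = 9610 J.
Q = ΔU + W = 9610 J.

9610 J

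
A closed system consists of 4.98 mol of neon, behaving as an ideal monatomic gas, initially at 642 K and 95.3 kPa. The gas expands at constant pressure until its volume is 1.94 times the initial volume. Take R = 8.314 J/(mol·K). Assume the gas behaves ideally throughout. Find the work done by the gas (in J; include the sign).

25000 J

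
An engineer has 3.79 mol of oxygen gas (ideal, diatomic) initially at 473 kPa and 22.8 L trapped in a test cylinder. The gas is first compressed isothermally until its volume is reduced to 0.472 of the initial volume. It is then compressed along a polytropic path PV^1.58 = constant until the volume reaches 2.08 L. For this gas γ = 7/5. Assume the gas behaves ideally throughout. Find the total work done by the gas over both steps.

T₁ = P₁V₁/(nR) = 473×22.8/(3.79×8.314) = 342 K.
Step 1 — Isothermal: T stays 342 K; PV = const ⇒ V₂ = 10.8 L, P₂ = 1000 kPa.
ΔU = 0 (ideal gas, T constant).
W = nRT ln(V₂/V₁) = 3.79×8.314×342×ln(0.472) = -8100 J.
Q = ΔU + W = -8100 J.
State after step 1: P = 1000 kPa, V = 10.8 L, T = 342 K.
Step 2 — Polytropic n=1.58: T₂ = T₁(V₁/V₂)^(n−1) = 342×(5.17)^0.58 = 888 K; P₂ = P₁(V₁/V₂)^n = 13500 kPa.
W = (P₁V₁−P₂V₂)/(n−1) = (1000×10.8−13500×2.08)/0.58 = -29600 J.
ΔU = nCvΔT = 3.79×20.8×(888−342) = 43000 J.
Q = ΔU + W = 13300 J.
Net over both steps: W = -37700 J, Q = 5240 J, ΔU = 43000 J.

-37700 J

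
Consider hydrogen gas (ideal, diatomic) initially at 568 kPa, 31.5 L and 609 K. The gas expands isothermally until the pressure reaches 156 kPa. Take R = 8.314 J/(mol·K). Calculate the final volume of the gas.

115 L

Isothermal: T stays 609 K; PV = const ⇒ V₂ = 115 L, P₂ = 156 kPa.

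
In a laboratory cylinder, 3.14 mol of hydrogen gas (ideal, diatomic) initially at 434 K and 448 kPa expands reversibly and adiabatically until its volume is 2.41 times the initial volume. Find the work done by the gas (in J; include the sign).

8400 J

V₁ = nRT₁/P₁ = 3.14×8.314×434/448 = 25.3 L.
Adiabatic: TV^(γ−1) = const ⇒ T₂ = 434×(0.415)^0.400 = 305 K; PV^γ = const ⇒ P₂ = 131 kPa.
ΔU = nCvΔT = 3.14×20.8×(305−434) = -8400 J.
Q = 0 for an adiabatic process, so W = −ΔU = 8400 J.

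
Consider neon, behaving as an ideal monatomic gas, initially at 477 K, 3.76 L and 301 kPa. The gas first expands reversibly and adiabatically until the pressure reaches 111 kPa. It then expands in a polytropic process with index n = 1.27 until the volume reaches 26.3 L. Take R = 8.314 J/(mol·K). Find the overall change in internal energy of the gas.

n = P₁V₁/(RT₁) = 301×3.76/(8.314×477) = 0.285 mol.
Step 1 — Adiabatic: T₂/T₁ = (P₂/P₁)^((γ−1)/γ) ⇒ T₂ = 477×(0.369)^0.400 = 320 K; V₂ = 6.84 L.
ΔU = nCvΔT = 0.285×12.5×(320−477) = -559 J.
Q = 0 for an adiabatic process, so W = −ΔU = 559 J.
State after step 1: P = 111 kPa, V = 6.84 L, T = 320 K.
Step 2 — Polytropic n=1.27: T₂ = T₁(V₁/V₂)^(n−1) = 320×(0.260)^0.27 = 222 K; P₂ = P₁(V₁/V₂)^n = 20.1 kPa.
W = (P₁V₁−P₂V₂)/(n−1) = (111×6.84−20.1×26.3)/0.27 = 857 J.
ΔU = nCvΔT = 0.285×12.5×(222−320) = -347 J.
Q = ΔU + W = 510 J.
Net over both steps: W = 1420 J, Q = 510 J, ΔU = -906 J.

-906 J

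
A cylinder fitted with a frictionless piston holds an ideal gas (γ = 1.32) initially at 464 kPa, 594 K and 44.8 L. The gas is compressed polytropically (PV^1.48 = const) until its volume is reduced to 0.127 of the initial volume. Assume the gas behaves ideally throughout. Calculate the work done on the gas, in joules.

n = P₁V₁/(RT₁) = 464×44.8/(8.314×594) = 4.21 mol.
Polytropic n=1.48: T₂ = T₁(V₁/V₂)^(n−1) = 594×(7.87)^0.48 = 1600 K; P₂ = P₁(V₁/V₂)^n = 9840 kPa.
W = (P₁V₁−P₂V₂)/(n−1) = (464×44.8−9840×5.69)/0.48 = -73300 J.
Work done on the gas = −W_by = 73300 J.

73300 J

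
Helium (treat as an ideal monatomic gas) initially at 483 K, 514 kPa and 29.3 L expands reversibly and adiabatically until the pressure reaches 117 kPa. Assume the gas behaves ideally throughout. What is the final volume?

71.2 L

Adiabatic: T₂/T₁ = (P₂/P₁)^((γ−1)/γ) ⇒ T₂ = 483×(0.228)^0.400 = 267 K; V₂ = 71.2 L.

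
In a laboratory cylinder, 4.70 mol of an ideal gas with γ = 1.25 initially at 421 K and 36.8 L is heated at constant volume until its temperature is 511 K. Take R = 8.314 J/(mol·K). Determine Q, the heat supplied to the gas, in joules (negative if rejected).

14100 J

P₁ = nRT₁/V₁ = 4.70×8.314×421/36.8 = 447 kPa.
Isochoric: V stays 36.8 L; P/T = const ⇒ T₂ = 511 K, P₂ = 543 kPa.
W = 0 (no volume change).
ΔU = nCvΔT = 4.70×33.3×(511−421) = 14100 J.
Q = ΔU = 14100 J.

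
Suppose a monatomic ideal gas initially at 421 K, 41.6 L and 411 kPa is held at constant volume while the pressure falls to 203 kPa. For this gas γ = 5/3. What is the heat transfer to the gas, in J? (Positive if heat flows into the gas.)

-13000 J

n = P₁V₁/(RT₁) = 411×41.6/(8.314×421) = 4.88 mol.
Isochoric: V stays 41.6 L; P/T = const ⇒ T₂ = 208 K, P₂ = 203 kPa.
W = 0 (no volume change).
ΔU = nCvΔT = 4.88×12.5×(208−421) = -13000 J.
Q = ΔU = -13000 J.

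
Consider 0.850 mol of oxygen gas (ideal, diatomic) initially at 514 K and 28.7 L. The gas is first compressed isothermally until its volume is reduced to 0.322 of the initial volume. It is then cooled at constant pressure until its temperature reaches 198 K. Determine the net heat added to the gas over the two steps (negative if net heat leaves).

P₁ = nRT₁/V₁ = 0.850×8.314×514/28.7 = 127 kPa.
Step 1 — Isothermal: T stays 514 K; PV = const ⇒ V₂ = 9.24 L, P₂ = 393 kPa.
ΔU = 0 (ideal gas, T constant).
W = nRT ln(V₂/V₁) = 0.850×8.314×514×ln(0.322) = -4120 J.
Q = ΔU + W = -4120 J.
State after step 1: P = 393 kPa, V = 9.24 L, T = 514 K.
Step 2 — Isobaric: P stays 393 kPa; V/T = const ⇒ T₂ = 198 K, V₂ = 3.56 L.
W = PΔV = 393×(3.56−9.24) kPa·L = -2230 J.
ΔU = nCvΔT = 0.850×20.8×(198−514) = -5580 J.
Q = ΔU + W = nCpΔT = -7820 J.
Net over both steps: W = -6350 J, Q = -11900 J, ΔU = -5580 J.

-11900 J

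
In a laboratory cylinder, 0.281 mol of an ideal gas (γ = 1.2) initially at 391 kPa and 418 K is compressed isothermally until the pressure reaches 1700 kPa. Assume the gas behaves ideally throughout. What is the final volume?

0.574 L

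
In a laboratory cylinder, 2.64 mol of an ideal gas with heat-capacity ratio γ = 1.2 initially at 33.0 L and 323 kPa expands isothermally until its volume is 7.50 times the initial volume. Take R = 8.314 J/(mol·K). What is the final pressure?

T₁ = P₁V₁/(nR) = 323×33.0/(2.64×8.314) = 486 K.
Isothermal: T stays 486 K; PV = const ⇒ V₂ = 248 L, P₂ = 43.1 kPa.

43.1 kPa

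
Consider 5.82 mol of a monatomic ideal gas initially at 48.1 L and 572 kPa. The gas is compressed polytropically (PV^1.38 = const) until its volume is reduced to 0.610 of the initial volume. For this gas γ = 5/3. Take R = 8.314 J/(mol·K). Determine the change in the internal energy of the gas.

8530 J

T₁ = P₁V₁/(nR) = 572×48.1/(5.82×8.314) = 569 K.
Polytropic n=1.38: T₂ = T₁(V₁/V₂)^(n−1) = 569×(1.64)^0.38 = 686 K; P₂ = P₁(V₁/V₂)^n = 1130 kPa.
For an ideal gas ΔU = nCvΔT with Cv = (3/2)R = 12.5 J/(mol·K).
ΔU = 5.82×12.5×(686−569) = 8530 J.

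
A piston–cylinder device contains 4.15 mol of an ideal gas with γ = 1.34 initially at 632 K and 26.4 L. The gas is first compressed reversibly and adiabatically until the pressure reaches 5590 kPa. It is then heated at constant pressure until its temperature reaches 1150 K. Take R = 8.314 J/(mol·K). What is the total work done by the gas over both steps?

-35800 J

P₁ = nRT₁/V₁ = 4.15×8.314×632/26.4 = 826 kPa.
Step 1 — Adiabatic: T₂/T₁ = (P₂/P₁)^((γ−1)/γ) ⇒ T₂ = 632×(6.77)^0.254 = 1030 K; V₂ = 6.34 L.
ΔU = nCvΔT = 4.15×24.5×(1030−632) = 40000 J.
Q = 0 for an adiabatic process, so W = −ΔU = -40000 J.
State after step 1: P = 5590 kPa, V = 6.34 L, T = 1030 K.
Step 2 — Isobaric: P stays 5590 kPa; V/T = const ⇒ T₂ = 1150 K, V₂ = 7.10 L.
W = PΔV = 5590×(7.10−6.34) kPa·L = 4260 J.
ΔU = nCvΔT = 4.15×24.5×(1150−1030) = 12500 J.
Q = ΔU + W = nCpΔT = 16800 J.
Net over both steps: W = -35800 J, Q = 16800 J, ΔU = 52600 J.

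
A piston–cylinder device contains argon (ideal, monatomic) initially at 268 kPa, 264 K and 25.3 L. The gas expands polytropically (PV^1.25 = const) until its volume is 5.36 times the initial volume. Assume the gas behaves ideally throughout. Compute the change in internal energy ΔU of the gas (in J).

n = P₁V₁/(RT₁) = 268×25.3/(8.314×264) = 3.09 mol.
Polytropic n=1.25: T₂ = T₁(V₁/V₂)^(n−1) = 264×(0.187)^0.25 = 174 K; P₂ = P₁(V₁/V₂)^n = 32.9 kPa.
For an ideal gas ΔU = nCvΔT with Cv = (3/2)R = 12.5 J/(mol·K).
ΔU = 3.09×12.5×(174−264) = -3490 J.

-3490 J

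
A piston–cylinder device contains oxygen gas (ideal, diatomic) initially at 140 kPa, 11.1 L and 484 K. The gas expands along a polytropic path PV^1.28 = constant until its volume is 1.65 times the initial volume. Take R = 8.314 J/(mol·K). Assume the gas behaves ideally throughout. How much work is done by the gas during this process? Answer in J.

726 J

n = P₁V₁/(RT₁) = 140×11.1/(8.314×484) = 0.386 mol.
Polytropic n=1.28: T₂ = T₁(V₁/V₂)^(n−1) = 484×(0.606)^0.28 = 421 K; P₂ = P₁(V₁/V₂)^n = 73.7 kPa.
W = (P₁V₁−P₂V₂)/(n−1) = (140×11.1−73.7×18.3)/0.28 = 726 J.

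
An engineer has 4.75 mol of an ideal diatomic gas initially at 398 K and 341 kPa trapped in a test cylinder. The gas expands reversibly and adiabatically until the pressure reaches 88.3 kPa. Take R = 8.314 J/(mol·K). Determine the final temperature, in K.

V₁ = nRT₁/P₁ = 4.75×8.314×398/341 = 46.1 L.
Adiabatic: T₂/T₁ = (P₂/P₁)^((γ−1)/γ) ⇒ T₂ = 398×(0.259)^0.286 = 271 K; V₂ = 121 L.

271 K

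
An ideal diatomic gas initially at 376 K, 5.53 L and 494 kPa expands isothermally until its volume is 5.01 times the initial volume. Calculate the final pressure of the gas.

Isothermal: T stays 376 K; PV = const ⇒ V₂ = 27.7 L, P₂ = 98.6 kPa.

98.6 kPa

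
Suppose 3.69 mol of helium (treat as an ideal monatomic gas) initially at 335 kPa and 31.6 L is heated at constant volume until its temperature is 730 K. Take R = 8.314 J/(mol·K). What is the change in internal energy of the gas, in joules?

17700 J

T₁ = P₁V₁/(nR) = 335×31.6/(3.69×8.314) = 345 K.
Isochoric: V stays 31.6 L; P/T = const ⇒ T₂ = 730 K, P₂ = 709 kPa.
For an ideal gas ΔU = nCvΔT with Cv = (3/2)R = 12.5 J/(mol·K).
ΔU = 3.69×12.5×(730−345) = 17700 J.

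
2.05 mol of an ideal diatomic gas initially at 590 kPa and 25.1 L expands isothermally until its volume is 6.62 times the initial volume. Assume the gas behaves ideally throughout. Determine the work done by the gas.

28000 J

T₁ = P₁V₁/(nR) = 590×25.1/(2.05×8.314) = 869 K.
Isothermal: T stays 869 K; PV = const ⇒ V₂ = 166 L, P₂ = 89.1 kPa.
W = nRT ln(V₂/V₁) = 2.05×8.314×869×ln(6.62) = 28000 J.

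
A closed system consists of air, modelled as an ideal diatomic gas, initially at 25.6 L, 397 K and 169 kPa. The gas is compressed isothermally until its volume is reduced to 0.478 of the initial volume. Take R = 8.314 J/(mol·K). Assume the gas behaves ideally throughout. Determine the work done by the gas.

n = P₁V₁/(RT₁) = 169×25.6/(8.314×397) = 1.31 mol.
Isothermal: T stays 397 K; PV = const ⇒ V₂ = 12.2 L, P₂ = 354 kPa.
W = nRT ln(V₂/V₁) = 1.31×8.314×397×ln(0.478) = -3190 J.

-3190 J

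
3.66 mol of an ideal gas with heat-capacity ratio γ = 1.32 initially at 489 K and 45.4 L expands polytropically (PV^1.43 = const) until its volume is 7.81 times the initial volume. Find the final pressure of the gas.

P₁ = nRT₁/V₁ = 3.66×8.314×489/45.4 = 328 kPa.
Polytropic n=1.43: T₂ = T₁(V₁/V₂)^(n−1) = 489×(0.128)^0.43 = 202 K; P₂ = P₁(V₁/V₂)^n = 17.3 kPa.

17.3 kPa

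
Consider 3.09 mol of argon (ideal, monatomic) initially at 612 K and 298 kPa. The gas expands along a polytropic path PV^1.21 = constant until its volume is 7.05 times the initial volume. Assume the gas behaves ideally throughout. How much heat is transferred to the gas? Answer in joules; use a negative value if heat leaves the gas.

17300 J

V₁ = nRT₁/P₁ = 3.09×8.314×612/298 = 52.8 L.
Polytropic n=1.21: T₂ = T₁(V₁/V₂)^(n−1) = 612×(0.142)^0.21 = 406 K; P₂ = P₁(V₁/V₂)^n = 28.0 kPa.
W = (P₁V₁−P₂V₂)/(n−1) = (298×52.8−28.0×372)/0.21 = 25200 J.
ΔU = nCvΔT = 3.09×12.5×(406−612) = -7930 J.
Q = ΔU + W = 17300 J.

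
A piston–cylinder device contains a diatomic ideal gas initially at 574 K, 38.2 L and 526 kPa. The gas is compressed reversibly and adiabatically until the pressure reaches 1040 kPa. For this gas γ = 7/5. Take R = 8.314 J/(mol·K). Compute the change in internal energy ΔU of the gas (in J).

n = P₁V₁/(RT₁) = 526×38.2/(8.314×574) = 4.21 mol.
Adiabatic: T₂/T₁ = (P₂/P₁)^((γ−1)/γ) ⇒ T₂ = 574×(1.98)^0.286 = 697 K; V₂ = 23.5 L.
For an ideal gas ΔU = nCvΔT with Cv = (5/2)R = 20.8 J/(mol·K).
ΔU = 4.21×20.8×(697−574) = 10800 J.

10800 J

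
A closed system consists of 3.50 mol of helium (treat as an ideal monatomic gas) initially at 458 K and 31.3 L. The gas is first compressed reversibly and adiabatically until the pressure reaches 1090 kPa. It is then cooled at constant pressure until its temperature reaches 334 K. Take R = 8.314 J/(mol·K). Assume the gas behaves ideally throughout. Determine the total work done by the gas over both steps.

P₁ = nRT₁/V₁ = 3.50×8.314×458/31.3 = 426 kPa.
Step 1 — Adiabatic: T₂/T₁ = (P₂/P₁)^((γ−1)/γ) ⇒ T₂ = 458×(2.56)^0.400 = 667 K; V₂ = 17.8 L.
ΔU = nCvΔT = 3.50×12.5×(667−458) = 9120 J.
Q = 0 for an adiabatic process, so W = −ΔU = -9120 J.
State after step 1: P = 1090 kPa, V = 17.8 L, T = 667 K.
Step 2 — Isobaric: P stays 1090 kPa; V/T = const ⇒ T₂ = 334 K, V₂ = 8.92 L.
W = PΔV = 1090×(8.92−17.8) kPa·L = -9690 J.
ΔU = nCvΔT = 3.50×12.5×(334−667) = -14500 J.
Q = ΔU + W = nCpΔT = -24200 J.
Net over both steps: W = -18800 J, Q = -24200 J, ΔU = -5410 J.

-18800 J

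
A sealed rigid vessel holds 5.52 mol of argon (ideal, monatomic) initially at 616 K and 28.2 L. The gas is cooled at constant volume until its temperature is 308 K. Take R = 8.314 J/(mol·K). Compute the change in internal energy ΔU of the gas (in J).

P₁ = nRT₁/V₁ = 5.52×8.314×616/28.2 = 1000 kPa.
Isochoric: V stays 28.2 L; P/T = const ⇒ T₂ = 308 K, P₂ = 501 kPa.
For an ideal gas ΔU = nCvΔT with Cv = (3/2)R = 12.5 J/(mol·K).
ΔU = 5.52×12.5×(308−616) = -21200 J.

-21200 J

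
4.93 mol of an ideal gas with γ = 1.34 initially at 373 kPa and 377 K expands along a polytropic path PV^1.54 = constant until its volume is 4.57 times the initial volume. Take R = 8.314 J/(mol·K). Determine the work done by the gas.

16000 J

V₁ = nRT₁/P₁ = 4.93×8.314×377/373 = 41.4 L.
Polytropic n=1.54: T₂ = T₁(V₁/V₂)^(n−1) = 377×(0.219)^0.54 = 166 K; P₂ = P₁(V₁/V₂)^n = 35.9 kPa.
W = (P₁V₁−P₂V₂)/(n−1) = (373×41.4−35.9×189)/0.54 = 16000 J.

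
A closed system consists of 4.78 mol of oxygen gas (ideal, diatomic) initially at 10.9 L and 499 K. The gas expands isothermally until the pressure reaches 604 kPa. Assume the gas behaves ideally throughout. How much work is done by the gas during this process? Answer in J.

P₁ = nRT₁/V₁ = 4.78×8.314×499/10.9 = 1820 kPa.
Isothermal: T stays 499 K; PV = const ⇒ V₂ = 32.8 L, P₂ = 604 kPa.
W = nRT ln(V₂/V₁) = 4.78×8.314×499×ln(3.01) = 21900 J.

21900 J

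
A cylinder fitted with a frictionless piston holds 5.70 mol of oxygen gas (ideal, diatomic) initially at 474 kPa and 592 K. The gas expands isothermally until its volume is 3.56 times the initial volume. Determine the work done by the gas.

35600 J

V₁ = nRT₁/P₁ = 5.70×8.314×592/474 = 59.2 L.
Isothermal: T stays 592 K; PV = const ⇒ V₂ = 211 L, P₂ = 133 kPa.
W = nRT ln(V₂/V₁) = 5.70×8.314×592×ln(3.56) = 35600 J.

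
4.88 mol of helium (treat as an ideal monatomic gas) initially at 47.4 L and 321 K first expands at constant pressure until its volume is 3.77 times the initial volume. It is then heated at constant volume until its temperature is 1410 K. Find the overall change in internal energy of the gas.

66300 J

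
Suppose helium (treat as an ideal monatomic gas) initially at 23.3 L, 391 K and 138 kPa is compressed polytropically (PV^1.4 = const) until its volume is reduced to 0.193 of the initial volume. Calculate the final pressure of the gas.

1380 kPa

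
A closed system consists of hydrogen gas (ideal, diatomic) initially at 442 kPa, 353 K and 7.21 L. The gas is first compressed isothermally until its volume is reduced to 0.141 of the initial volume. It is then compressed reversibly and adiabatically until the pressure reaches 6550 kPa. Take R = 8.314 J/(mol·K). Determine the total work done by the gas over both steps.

-8110 J

n = P₁V₁/(RT₁) = 442×7.21/(8.314×353) = 1.09 mol.
Step 1 — Isothermal: T stays 353 K; PV = const ⇒ V₂ = 1.02 L, P₂ = 3130 kPa.
ΔU = 0 (ideal gas, T constant).
W = nRT ln(V₂/V₁) = 1.09×8.314×353×ln(0.141) = -6240 J.
Q = ΔU + W = -6240 J.
State after step 1: P = 3130 kPa, V = 1.02 L, T = 353 K.
Step 2 — Adiabatic: T₂/T₁ = (P₂/P₁)^((γ−1)/γ) ⇒ T₂ = 353×(2.09)^0.286 = 436 K; V₂ = 0.601 L.
ΔU = nCvΔT = 1.09×20.8×(436−353) = 1870 J.
Q = 0 for an adiabatic process, so W = −ΔU = -1870 J.
Net over both steps: W = -8110 J, Q = -6240 J, ΔU = 1870 J.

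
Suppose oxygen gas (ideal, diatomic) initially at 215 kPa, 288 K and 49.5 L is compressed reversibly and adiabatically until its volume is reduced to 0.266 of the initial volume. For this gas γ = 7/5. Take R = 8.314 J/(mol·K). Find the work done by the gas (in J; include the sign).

n = P₁V₁/(RT₁) = 215×49.5/(8.314×288) = 4.44 mol.
Adiabatic: TV^(γ−1) = const ⇒ T₂ = 288×(3.76)^0.400 = 489 K; PV^γ = const ⇒ P₂ = 1370 kPa.
ΔU = nCvΔT = 4.44×20.8×(489−288) = 18600 J.
Q = 0 for an adiabatic process, so W = −ΔU = -18600 J.

-18600 J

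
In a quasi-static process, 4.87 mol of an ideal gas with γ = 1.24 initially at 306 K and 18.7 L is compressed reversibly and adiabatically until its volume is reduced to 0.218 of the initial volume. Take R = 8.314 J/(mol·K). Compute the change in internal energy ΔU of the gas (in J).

22800 J

P₁ = nRT₁/V₁ = 4.87×8.314×306/18.7 = 663 kPa.
Adiabatic: TV^(γ−1) = const ⇒ T₂ = 306×(4.59)^0.240 = 441 K; PV^γ = const ⇒ P₂ = 4380 kPa.
For an ideal gas ΔU = nCvΔT with Cv = R/(γ−1) = 34.6 J/(mol·K).
ΔU = 4.87×34.6×(441−306) = 22800 J.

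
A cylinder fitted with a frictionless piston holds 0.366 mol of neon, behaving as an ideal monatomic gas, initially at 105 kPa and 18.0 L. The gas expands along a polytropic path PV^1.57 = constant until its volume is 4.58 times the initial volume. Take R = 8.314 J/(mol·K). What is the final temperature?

261 K

T₁ = P₁V₁/(nR) = 105×18.0/(0.366×8.314) = 621 K.
Polytropic n=1.57: T₂ = T₁(V₁/V₂)^(n−1) = 621×(0.218)^0.57 = 261 K; P₂ = P₁(V₁/V₂)^n = 9.63 kPa.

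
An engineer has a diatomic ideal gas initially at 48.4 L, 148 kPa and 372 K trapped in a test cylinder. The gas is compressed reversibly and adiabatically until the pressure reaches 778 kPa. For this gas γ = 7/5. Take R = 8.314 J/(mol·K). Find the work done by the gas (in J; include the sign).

-10900 J

n = P₁V₁/(RT₁) = 148×48.4/(8.314×372) = 2.32 mol.
Adiabatic: T₂/T₁ = (P₂/P₁)^((γ−1)/γ) ⇒ T₂ = 372×(5.26)^0.286 = 598 K; V₂ = 14.8 L.
ΔU = nCvΔT = 2.32×20.8×(598−372) = 10900 J.
Q = 0 for an adiabatic process, so W = −ΔU = -10900 J.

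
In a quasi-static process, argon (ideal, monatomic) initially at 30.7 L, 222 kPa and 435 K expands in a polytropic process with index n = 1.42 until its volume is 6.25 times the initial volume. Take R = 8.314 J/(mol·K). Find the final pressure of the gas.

16.5 kPa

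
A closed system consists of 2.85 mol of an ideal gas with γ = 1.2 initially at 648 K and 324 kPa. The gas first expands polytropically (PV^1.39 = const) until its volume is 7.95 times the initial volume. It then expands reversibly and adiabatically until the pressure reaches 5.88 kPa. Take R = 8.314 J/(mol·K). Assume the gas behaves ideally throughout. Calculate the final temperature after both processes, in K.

V₁ = nRT₁/P₁ = 2.85×8.314×648/324 = 47.4 L.
Step 1 — Polytropic n=1.39: T₂ = T₁(V₁/V₂)^(n−1) = 648×(0.126)^0.39 = 289 K; P₂ = P₁(V₁/V₂)^n = 18.2 kPa.
W = (P₁V₁−P₂V₂)/(n−1) = (324×47.4−18.2×377)/0.39 = 21800 J.
ΔU = nCvΔT = 2.85×41.6×(289−648) = -42600 J.
Q = ΔU + W = -20700 J.
State after step 1: P = 18.2 kPa, V = 377 L, T = 289 K.
Step 2 — Adiabatic: T₂/T₁ = (P₂/P₁)^((γ−1)/γ) ⇒ T₂ = 289×(0.324)^0.167 = 239 K; V₂ = 964 L.
ΔU = nCvΔT = 2.85×41.6×(239−289) = -5860 J.
Q = 0 for an adiabatic process, so W = −ΔU = 5860 J.
Net over both steps: W = 27700 J, Q = -20700 J, ΔU = -48400 J.

239 K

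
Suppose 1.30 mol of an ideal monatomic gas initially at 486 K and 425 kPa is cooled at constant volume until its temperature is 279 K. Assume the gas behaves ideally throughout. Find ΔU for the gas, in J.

V₁ = nRT₁/P₁ = 1.30×8.314×486/425 = 12.4 L.
Isochoric: V stays 12.4 L; P/T = const ⇒ T₂ = 279 K, P₂ = 244 kPa.
For an ideal gas ΔU = nCvΔT with Cv = (3/2)R = 12.5 J/(mol·K).
ΔU = 1.30×12.5×(279−486) = -3360 J.

-3360 J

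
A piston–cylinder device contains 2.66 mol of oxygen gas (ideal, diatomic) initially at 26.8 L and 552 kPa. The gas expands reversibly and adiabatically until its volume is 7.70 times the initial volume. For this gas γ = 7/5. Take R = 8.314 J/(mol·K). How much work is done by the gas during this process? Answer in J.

T₁ = P₁V₁/(nR) = 552×26.8/(2.66×8.314) = 669 K.
Adiabatic: TV^(γ−1) = const ⇒ T₂ = 669×(0.130)^0.400 = 296 K; PV^γ = const ⇒ P₂ = 31.7 kPa.
ΔU = nCvΔT = 2.66×20.8×(296−669) = -20600 J.
Q = 0 for an adiabatic process, so W = −ΔU = 20600 J.

20600 J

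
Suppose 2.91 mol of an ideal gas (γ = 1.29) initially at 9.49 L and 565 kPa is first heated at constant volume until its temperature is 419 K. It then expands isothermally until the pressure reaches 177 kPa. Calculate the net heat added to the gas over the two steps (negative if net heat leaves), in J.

T₁ = P₁V₁/(nR) = 565×9.49/(2.91×8.314) = 222 K.
Step 1 — Isochoric: V stays 9.49 L; P/T = const ⇒ T₂ = 419 K, P₂ = 1070 kPa.
W = 0 (no volume change).
ΔU = nCvΔT = 2.91×28.7×(419−222) = 16500 J.
Q = ΔU = 16500 J.
State after step 1: P = 1070 kPa, V = 9.49 L, T = 419 K.
Step 2 — Isothermal: T stays 419 K; PV = const ⇒ V₂ = 57.3 L, P₂ = 177 kPa.
ΔU = 0 (ideal gas, T constant).
W = nRT ln(V₂/V₁) = 2.91×8.314×419×ln(6.04) = 18200 J.
Q = ΔU + W = 18200 J.
Net over both steps: W = 18200 J, Q = 34700 J, ΔU = 16500 J.

34700 J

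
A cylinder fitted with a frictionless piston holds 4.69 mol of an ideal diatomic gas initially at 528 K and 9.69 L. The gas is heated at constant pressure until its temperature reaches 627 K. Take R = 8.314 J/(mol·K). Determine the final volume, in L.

11.5 L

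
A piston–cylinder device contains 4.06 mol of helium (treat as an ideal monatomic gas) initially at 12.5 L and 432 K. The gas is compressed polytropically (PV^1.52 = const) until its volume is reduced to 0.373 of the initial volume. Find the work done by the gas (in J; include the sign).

-18800 J

P₁ = nRT₁/V₁ = 4.06×8.314×432/12.5 = 1170 kPa.
Polytropic n=1.52: T₂ = T₁(V₁/V₂)^(n−1) = 432×(2.68)^0.52 = 721 K; P₂ = P₁(V₁/V₂)^n = 5220 kPa.
W = (P₁V₁−P₂V₂)/(n−1) = (1170×12.5−5220×4.66)/0.52 = -18800 J.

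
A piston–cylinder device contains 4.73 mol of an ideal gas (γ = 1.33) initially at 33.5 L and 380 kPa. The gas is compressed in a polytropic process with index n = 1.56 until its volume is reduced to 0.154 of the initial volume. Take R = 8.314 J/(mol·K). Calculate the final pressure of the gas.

7030 kPa

T₁ = P₁V₁/(nR) = 380×33.5/(4.73×8.314) = 324 K.
Polytropic n=1.56: T₂ = T₁(V₁/V₂)^(n−1) = 324×(6.49)^0.56 = 923 K; P₂ = P₁(V₁/V₂)^n = 7030 kPa.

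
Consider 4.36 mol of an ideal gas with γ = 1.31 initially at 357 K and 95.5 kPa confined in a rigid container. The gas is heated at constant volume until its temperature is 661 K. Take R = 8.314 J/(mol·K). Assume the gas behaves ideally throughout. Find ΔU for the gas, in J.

V₁ = nRT₁/P₁ = 4.36×8.314×357/95.5 = 136 L.
Isochoric: V stays 136 L; P/T = const ⇒ T₂ = 661 K, P₂ = 177 kPa.
For an ideal gas ΔU = nCvΔT with Cv = R/(γ−1) = 26.8 J/(mol·K).
ΔU = 4.36×26.8×(661−357) = 35500 J.

35500 J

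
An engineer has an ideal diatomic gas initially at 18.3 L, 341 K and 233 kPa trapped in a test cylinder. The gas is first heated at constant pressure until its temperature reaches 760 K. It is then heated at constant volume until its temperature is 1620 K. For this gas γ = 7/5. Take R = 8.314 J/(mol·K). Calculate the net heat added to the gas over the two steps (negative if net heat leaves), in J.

45200 J

n = P₁V₁/(RT₁) = 233×18.3/(8.314×341) = 1.50 mol.
Step 1 — Isobaric: P stays 233 kPa; V/T = const ⇒ T₂ = 760 K, V₂ = 40.8 L.
W = PΔV = 233×(40.8−18.3) kPa·L = 5240 J.
ΔU = nCvΔT = 1.50×20.8×(760−341) = 13100 J.
Q = ΔU + W = nCpΔT = 18300 J.
State after step 1: P = 233 kPa, V = 40.8 L, T = 760 K.
Step 2 — Isochoric: V stays 40.8 L; P/T = const ⇒ T₂ = 1620 K, P₂ = 497 kPa.
W = 0 (no volume change).
ΔU = nCvΔT = 1.50×20.8×(1620−760) = 26900 J.
Q = ΔU = 26900 J.
Net over both steps: W = 5240 J, Q = 45200 J, ΔU = 40000 J.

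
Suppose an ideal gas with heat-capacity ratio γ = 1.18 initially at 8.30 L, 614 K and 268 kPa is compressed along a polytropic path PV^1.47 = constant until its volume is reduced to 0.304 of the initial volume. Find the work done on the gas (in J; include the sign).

n = P₁V₁/(RT₁) = 268×8.30/(8.314×614) = 0.436 mol.
Polytropic n=1.47: T₂ = T₁(V₁/V₂)^(n−1) = 614×(3.29)^0.47 = 1070 K; P₂ = P₁(V₁/V₂)^n = 1540 kPa.
W = (P₁V₁−P₂V₂)/(n−1) = (268×8.30−1540×2.52)/0.47 = -3550 J.
Work done on the gas = −W_by = 3550 J.

3550 J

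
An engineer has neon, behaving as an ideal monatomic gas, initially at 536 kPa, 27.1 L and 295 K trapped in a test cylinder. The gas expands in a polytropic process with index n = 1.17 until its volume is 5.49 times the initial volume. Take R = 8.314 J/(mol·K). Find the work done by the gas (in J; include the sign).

n = P₁V₁/(RT₁) = 536×27.1/(8.314×295) = 5.92 mol.
Polytropic n=1.17: T₂ = T₁(V₁/V₂)^(n−1) = 295×(0.182)^0.17 = 221 K; P₂ = P₁(V₁/V₂)^n = 73.1 kPa.
W = (P₁V₁−P₂V₂)/(n−1) = (536×27.1−73.1×149)/0.17 = 21500 J.

21500 J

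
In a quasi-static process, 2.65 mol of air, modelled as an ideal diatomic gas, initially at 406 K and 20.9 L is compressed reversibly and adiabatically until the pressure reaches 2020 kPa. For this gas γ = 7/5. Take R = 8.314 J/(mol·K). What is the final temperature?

633 K

P₁ = nRT₁/V₁ = 2.65×8.314×406/20.9 = 428 kPa.
Adiabatic: T₂/T₁ = (P₂/P₁)^((γ−1)/γ) ⇒ T₂ = 406×(4.72)^0.286 = 633 K; V₂ = 6.90 L.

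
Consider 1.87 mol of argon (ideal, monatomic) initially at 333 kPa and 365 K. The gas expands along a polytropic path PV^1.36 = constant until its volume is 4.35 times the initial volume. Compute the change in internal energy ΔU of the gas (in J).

V₁ = nRT₁/P₁ = 1.87×8.314×365/333 = 17.0 L.
Polytropic n=1.36: T₂ = T₁(V₁/V₂)^(n−1) = 365×(0.230)^0.36 = 215 K; P₂ = P₁(V₁/V₂)^n = 45.1 kPa.
For an ideal gas ΔU = nCvΔT with Cv = (3/2)R = 12.5 J/(mol·K).
ΔU = 1.87×12.5×(215−365) = -3500 J.

-3500 J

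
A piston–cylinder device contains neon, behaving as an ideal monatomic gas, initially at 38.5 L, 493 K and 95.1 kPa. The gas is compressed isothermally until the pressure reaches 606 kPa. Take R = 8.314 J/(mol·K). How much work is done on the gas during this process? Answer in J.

6780 J

n = P₁V₁/(RT₁) = 95.1×38.5/(8.314×493) = 0.893 mol.
Isothermal: T stays 493 K; PV = const ⇒ V₂ = 6.04 L, P₂ = 606 kPa.
W = nRT ln(V₂/V₁) = 0.893×8.314×493×ln(0.157) = -6780 J.
Work done on the gas = −W_by = 6780 J.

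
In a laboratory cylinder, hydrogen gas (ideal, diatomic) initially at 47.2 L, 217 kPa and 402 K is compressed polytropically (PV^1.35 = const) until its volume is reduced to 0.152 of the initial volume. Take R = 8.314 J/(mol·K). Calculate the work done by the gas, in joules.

-27300 J

n = P₁V₁/(RT₁) = 217×47.2/(8.314×402) = 3.06 mol.
Polytropic n=1.35: T₂ = T₁(V₁/V₂)^(n−1) = 402×(6.58)^0.35 = 777 K; P₂ = P₁(V₁/V₂)^n = 2760 kPa.
W = (P₁V₁−P₂V₂)/(n−1) = (217×47.2−2760×7.17)/0.35 = -27300 J.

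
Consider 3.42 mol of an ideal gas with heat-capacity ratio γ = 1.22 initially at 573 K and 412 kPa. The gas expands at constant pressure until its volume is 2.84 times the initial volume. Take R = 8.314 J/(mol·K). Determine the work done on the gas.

-30000 J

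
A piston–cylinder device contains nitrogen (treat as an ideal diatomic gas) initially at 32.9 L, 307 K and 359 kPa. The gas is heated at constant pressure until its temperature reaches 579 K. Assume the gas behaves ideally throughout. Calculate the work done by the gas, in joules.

10500 J

n = P₁V₁/(RT₁) = 359×32.9/(8.314×307) = 4.63 mol.
Isobaric: P stays 359 kPa; V/T = const ⇒ T₂ = 579 K, V₂ = 62.0 L.
W = PΔV = 359×(62.0−32.9) kPa·L = 10500 J.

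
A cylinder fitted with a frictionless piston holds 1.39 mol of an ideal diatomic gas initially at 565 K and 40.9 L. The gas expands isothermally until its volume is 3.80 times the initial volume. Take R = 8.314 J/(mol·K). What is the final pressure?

42.0 kPa

P₁ = nRT₁/V₁ = 1.39×8.314×565/40.9 = 160 kPa.
Isothermal: T stays 565 K; PV = const ⇒ V₂ = 155 L, P₂ = 42.0 kPa.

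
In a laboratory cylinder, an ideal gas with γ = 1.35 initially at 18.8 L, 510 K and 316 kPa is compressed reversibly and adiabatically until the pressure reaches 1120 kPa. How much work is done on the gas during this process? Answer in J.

n = P₁V₁/(RT₁) = 316×18.8/(8.314×510) = 1.40 mol.
Adiabatic: T₂/T₁ = (P₂/P₁)^((γ−1)/γ) ⇒ T₂ = 510×(3.54)^0.259 = 708 K; V₂ = 7.36 L.
ΔU = nCvΔT = 1.40×23.8×(708−510) = 6590 J.
Q = 0 for an adiabatic process, so W = −ΔU = -6590 J.
Work done on the gas = −W_by = 6590 J.

6590 J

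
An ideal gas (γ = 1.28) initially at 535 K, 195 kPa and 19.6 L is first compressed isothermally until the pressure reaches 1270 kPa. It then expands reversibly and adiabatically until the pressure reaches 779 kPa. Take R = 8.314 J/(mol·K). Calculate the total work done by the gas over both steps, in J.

-5780 J

n = P₁V₁/(RT₁) = 195×19.6/(8.314×535) = 0.859 mol.
Step 1 — Isothermal: T stays 535 K; PV = const ⇒ V₂ = 3.01 L, P₂ = 1270 kPa.
ΔU = 0 (ideal gas, T constant).
W = nRT ln(V₂/V₁) = 0.859×8.314×535×ln(0.154) = -7160 J.
Q = ΔU + W = -7160 J.
State after step 1: P = 1270 kPa, V = 3.01 L, T = 535 K.
Step 2 — Adiabatic: T₂/T₁ = (P₂/P₁)^((γ−1)/γ) ⇒ T₂ = 535×(0.613)^0.219 = 481 K; V₂ = 4.41 L.
ΔU = nCvΔT = 0.859×29.7×(481−535) = -1380 J.
Q = 0 for an adiabatic process, so W = −ΔU = 1380 J.
Net over both steps: W = -5780 J, Q = -7160 J, ΔU = -1380 J.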